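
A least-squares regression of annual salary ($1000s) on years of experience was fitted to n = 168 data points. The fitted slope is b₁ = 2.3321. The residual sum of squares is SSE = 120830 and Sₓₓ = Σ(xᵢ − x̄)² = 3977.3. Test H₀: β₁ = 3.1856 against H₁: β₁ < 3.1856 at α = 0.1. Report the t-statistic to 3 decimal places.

t = -1.995

MSE = SSE/(n − 2) = 120830/166 = 727.892.
SE(b₁) = √(MSE/Sₓₓ) = √(727.892/3977.3) = 0.427798.
t = (2.3321 − 3.1856) / 0.427798 = -1.995.
df = n − 2 = 166.
One-sided p ≈ 0.0238, which is < 0.1, so reject H₀.
There is evidence that the true slope on years of experience is below 3.1856 $1000s per unit.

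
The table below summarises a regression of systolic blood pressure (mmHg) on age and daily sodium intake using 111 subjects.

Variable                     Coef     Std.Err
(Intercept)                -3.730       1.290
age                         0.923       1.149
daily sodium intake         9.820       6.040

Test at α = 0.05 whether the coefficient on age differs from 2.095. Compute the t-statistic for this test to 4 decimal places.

Read off: b = 0.923, SE = 1.149 for age.
H₀: β₁ = 2.095 vs H₁: β₁ ≠ 2.095.
t = (0.923 − 2.095) / 1.149 = -1.0200.
df = n − k − 1 = 111 − 2 − 1 = 108.
Two-sided p ≈ 0.3100, which is ≥ 0.05, so fail to reject H₀.
The data are consistent with a true slope of 2.095 mmHg per unit of age, holding the other predictors fixed.

t = -1.0200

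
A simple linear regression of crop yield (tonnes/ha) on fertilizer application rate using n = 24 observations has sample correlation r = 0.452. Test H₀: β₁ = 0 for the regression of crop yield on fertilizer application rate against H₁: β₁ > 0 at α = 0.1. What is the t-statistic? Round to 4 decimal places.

t = 2.3767

t = r·√(n − 2)/√(1 − r²) = 0.452·√22/√0.795696 = 2.3767.
df = n − 2 = 22.
One-sided p ≈ 0.0133, which is < 0.1, so reject H₀.
There is evidence of a linear association between fertilizer application rate and crop yield.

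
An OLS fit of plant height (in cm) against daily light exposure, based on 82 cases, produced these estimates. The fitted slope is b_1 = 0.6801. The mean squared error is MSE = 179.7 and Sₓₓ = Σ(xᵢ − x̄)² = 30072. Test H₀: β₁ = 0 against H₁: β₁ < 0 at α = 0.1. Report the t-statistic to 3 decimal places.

SE(b_1) = √(MSE/Sₓₓ) = √(179.7/30072) = 0.0773024.
t = 0.6801 / 0.0773024 = 8.798.
df = n − 2 = 80.
One-sided p ≈ 1.0000, which is ≥ 0.1, so fail to reject H₀.
The data do not give significant evidence that the true slope on daily light exposure is negative.

t = 8.798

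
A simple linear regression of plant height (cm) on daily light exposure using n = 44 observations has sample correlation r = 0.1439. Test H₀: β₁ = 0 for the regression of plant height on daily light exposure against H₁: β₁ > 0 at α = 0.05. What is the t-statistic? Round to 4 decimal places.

t = r·√(n − 2)/√(1 − r²) = 0.1439·√42/√0.979293 = 0.9424.
df = n − 2 = 42.
One-sided p ≈ 0.1757, which is ≥ 0.05, so fail to reject H₀.
The data do not give significant evidence of a linear association between daily light exposure and plant height.

t = 0.9424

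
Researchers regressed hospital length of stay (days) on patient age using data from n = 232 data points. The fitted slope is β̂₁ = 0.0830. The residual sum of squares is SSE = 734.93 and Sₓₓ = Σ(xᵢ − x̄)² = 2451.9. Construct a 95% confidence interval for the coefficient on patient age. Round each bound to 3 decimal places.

MSE = SSE/(n − 2) = 734.93/230 = 3.19535.
SE(β̂₁) = √(MSE/Sₓₓ) = √(3.19535/2451.9) = 0.0361.
df = n − 2 = 230.
t* = t_{0.025, 230} = 1.970332.
Margin = t* × SE = 1.970332 × 0.0361 = 0.07113.
CI: 0.0830 ± 0.07113 → (0.012, 0.154).
With 95% confidence, each one-unit increase in patient age is associated with a change of between 0.012 and 0.154 days in hospital length of stay.

(0.012, 0.154)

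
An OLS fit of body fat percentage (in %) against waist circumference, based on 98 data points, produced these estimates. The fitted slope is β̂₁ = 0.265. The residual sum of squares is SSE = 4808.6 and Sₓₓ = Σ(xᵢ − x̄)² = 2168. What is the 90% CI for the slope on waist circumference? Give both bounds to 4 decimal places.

MSE = SSE/(n − 2) = 4808.6/96 = 50.0896.
SE(β̂₁) = √(MSE/Sₓₓ) = √(50.0896/2168) = 0.152.
df = n − 2 = 96.
t* = t_{0.05, 96} = 1.660881.
Margin = t* × SE = 1.660881 × 0.152 = 0.252454.
CI: 0.265 ± 0.252454 → (0.0125, 0.5175).
With 90% confidence, each one-unit increase in waist circumference is associated with a change of between 0.0125 and 0.5175 % in body fat percentage.

(0.0125, 0.5175)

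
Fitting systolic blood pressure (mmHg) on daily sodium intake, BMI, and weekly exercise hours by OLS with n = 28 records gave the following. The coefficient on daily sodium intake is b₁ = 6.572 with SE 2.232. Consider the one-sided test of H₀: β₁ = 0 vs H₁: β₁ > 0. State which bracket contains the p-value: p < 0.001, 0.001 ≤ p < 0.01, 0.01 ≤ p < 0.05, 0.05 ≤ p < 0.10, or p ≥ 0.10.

t = 6.572 / 2.232 = 2.944.
df = n − k − 1 = 28 − 3 − 1 = 24.
One-sided p = P(T_{24} > t) ≈ 0.0035.
So 0.001 ≤ p < 0.01.

0.001 ≤ p < 0.01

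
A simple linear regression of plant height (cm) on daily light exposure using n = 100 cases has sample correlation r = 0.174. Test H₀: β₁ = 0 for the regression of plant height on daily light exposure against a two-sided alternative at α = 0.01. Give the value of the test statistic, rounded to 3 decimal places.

t = 1.749

t = r·√(n − 2)/√(1 − r²) = 0.174·√98/√0.969724 = 1.749.
df = n − 2 = 98.
Two-sided p ≈ 0.0834, which is ≥ 0.01, so fail to reject H₀.
The data do not give significant evidence of a linear association between daily light exposure and plant height.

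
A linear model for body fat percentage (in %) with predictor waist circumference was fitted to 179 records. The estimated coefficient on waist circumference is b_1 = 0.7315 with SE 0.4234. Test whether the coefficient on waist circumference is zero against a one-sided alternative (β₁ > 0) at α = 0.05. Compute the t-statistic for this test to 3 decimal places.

t = 1.728

H₀: β₁ = 0 vs H₁: β₁ > 0.
t = (b_1 − β₁⁰)/SE = 0.7315 / 0.4234 = 1.728.
df = n − 2 = 179 − 2 = 177.
One-sided p ≈ 0.0429, which is < 0.05, so reject H₀.
There is evidence that the true slope on waist circumference is positive.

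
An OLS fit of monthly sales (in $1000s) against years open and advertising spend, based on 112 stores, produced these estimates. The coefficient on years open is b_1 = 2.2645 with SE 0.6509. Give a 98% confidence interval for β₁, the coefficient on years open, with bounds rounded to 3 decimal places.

df = n − k − 1 = 112 − 2 − 1 = 109.
t* = t_{0.01, 109} = 2.361046.
Margin = t* × SE = 2.361046 × 0.6509 = 1.53680.
CI: 2.2645 ± 1.53680 → (0.728, 3.801).
With 98% confidence, each one-unit increase in years open is associated with a change of between 0.728 and 3.801 $1000s in monthly sales, holding the other predictors fixed.

(0.728, 3.801)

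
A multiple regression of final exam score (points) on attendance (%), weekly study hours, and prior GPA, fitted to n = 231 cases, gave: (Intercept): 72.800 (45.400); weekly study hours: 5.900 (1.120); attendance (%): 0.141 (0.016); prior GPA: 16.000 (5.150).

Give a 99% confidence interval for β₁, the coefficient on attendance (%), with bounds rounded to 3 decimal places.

Read off: b = 0.141, SE = 0.016 for attendance (%).
df = n − k − 1 = 231 − 3 − 1 = 227.
t* = t_{0.005, 227} = 2.597661.
Margin = t* × SE = 2.597661 × 0.016 = 0.04156.
CI: 0.141 ± 0.04156 → (0.099, 0.183).

(0.099, 0.183)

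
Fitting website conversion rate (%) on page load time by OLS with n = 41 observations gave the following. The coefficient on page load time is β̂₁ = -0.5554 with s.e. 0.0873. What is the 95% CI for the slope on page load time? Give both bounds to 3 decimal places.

df = n − 2 = 41 − 2 = 39.
t* = t_{0.025, 39} = 2.022691.
Margin = t* × SE = 2.022691 × 0.0873 = 0.17658.
CI: -0.5554 ± 0.17658 → (-0.732, -0.379).
With 95% confidence, each one-unit increase in page load time is associated with a change of between -0.732 and -0.379 % in website conversion rate.

(-0.732, -0.379)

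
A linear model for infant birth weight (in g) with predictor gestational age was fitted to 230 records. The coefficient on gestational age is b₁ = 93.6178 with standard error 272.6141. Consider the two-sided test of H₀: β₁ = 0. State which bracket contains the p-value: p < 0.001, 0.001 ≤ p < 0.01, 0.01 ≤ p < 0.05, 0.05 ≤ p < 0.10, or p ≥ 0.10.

t = 93.6178 / 272.6141 = 0.343.
df = n − 2 = 230 − 2 = 228.
Two-sided p = 2·P(T_{228} > |t|) ≈ 0.7316.
So p ≥ 0.10.

p ≥ 0.10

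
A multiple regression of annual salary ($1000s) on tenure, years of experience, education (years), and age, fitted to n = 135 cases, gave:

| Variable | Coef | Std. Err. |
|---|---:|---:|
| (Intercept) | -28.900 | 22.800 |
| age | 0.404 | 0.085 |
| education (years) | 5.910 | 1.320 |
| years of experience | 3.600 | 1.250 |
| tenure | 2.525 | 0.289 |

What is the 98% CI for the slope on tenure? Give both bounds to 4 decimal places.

(1.8443, 3.2057)

Read off: b = 2.525, SE = 0.289 for tenure.
df = n − k − 1 = 135 − 4 − 1 = 130.
t* = t_{0.01, 130} = 2.355375.
Margin = t* × SE = 2.355375 × 0.289 = 0.680703.
CI: 2.525 ± 0.680703 → (1.8443, 3.2057).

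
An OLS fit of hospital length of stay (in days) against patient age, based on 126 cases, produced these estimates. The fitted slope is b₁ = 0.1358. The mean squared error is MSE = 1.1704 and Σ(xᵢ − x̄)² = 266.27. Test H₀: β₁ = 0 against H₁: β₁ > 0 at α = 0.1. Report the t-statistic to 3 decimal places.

SE(b₁) = √(MSE/Sₓₓ) = √(1.1704/266.27) = 0.0662989.
t = 0.1358 / 0.0662989 = 2.048.
df = n − 2 = 124.
One-sided p ≈ 0.0213, which is < 0.1, so reject H₀.
There is evidence that the true slope on patient age is positive.

t = 2.048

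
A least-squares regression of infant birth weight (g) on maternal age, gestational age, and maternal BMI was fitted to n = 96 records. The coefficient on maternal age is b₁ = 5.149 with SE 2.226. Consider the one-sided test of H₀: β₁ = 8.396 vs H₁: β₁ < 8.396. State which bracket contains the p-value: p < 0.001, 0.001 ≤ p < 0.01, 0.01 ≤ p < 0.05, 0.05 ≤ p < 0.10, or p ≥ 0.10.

t = (5.149 − 8.396) / 2.226 = -1.459.
df = n − k − 1 = 96 − 3 − 1 = 92.
One-sided p = P(T_{92} < t) ≈ 0.0740.
So 0.05 ≤ p < 0.10.

0.05 ≤ p < 0.10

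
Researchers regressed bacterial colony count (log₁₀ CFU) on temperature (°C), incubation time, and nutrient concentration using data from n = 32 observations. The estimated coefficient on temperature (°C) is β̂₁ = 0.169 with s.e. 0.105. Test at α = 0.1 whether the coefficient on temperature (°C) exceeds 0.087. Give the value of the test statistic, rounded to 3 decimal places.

H₀: β₁ = 0.087 vs H₁: β₁ > 0.087.
t = (β̂₁ − β₁⁰)/SE = (0.169 − 0.087) / 0.105 = 0.781.
df = n − k − 1 = 32 − 3 − 1 = 28.
One-sided p ≈ 0.2207, which is ≥ 0.1, so fail to reject H₀.
The data do not give significant evidence that the true slope on temperature (°C) exceeds 0.087 log₁₀ CFU per unit, holding the other predictors fixed.

t = 0.781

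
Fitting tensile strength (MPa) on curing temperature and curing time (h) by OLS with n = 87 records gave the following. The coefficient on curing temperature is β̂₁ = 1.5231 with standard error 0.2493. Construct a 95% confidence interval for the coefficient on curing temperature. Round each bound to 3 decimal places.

(1.027, 2.019)

df = n − k − 1 = 87 − 2 − 1 = 84.
t* = t_{0.025, 84} = 1.98861.
Margin = t* × SE = 1.98861 × 0.2493 = 0.49576.
CI: 1.5231 ± 0.49576 → (1.027, 2.019).
With 95% confidence, each one-unit increase in curing temperature is associated with a change of between 1.027 and 2.019 MPa in tensile strength, holding the other predictors fixed.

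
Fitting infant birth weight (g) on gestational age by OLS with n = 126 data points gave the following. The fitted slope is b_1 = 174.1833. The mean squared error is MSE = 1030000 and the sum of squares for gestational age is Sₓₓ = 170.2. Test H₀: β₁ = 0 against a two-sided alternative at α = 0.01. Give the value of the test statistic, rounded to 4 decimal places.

SE(b_1) = √(MSE/Sₓₓ) = √(1.03e+06/170.2) = 77.7927.
t = 174.1833 / 77.7927 = 2.2391.
df = n − 2 = 124.
Two-sided p ≈ 0.0269, which is ≥ 0.01, so fail to reject H₀.
The data do not give significant evidence of an association between gestational age and infant birth weight.

t = 2.2391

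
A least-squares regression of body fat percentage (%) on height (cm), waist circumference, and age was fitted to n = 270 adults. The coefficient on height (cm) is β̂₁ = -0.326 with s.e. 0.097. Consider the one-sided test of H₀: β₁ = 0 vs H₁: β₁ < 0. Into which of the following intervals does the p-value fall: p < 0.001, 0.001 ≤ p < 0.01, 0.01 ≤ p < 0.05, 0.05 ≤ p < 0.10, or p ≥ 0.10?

p < 0.001

t = -0.326 / 0.097 = -3.361.
df = n − k − 1 = 270 − 3 − 1 = 266.
One-sided p = P(T_{266} < t) ≈ 0.0004.
So p < 0.001.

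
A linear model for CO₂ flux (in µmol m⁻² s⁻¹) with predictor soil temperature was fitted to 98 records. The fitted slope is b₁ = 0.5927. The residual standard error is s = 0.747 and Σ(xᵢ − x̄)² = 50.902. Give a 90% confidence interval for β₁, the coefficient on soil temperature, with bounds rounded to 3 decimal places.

(0.419, 0.767)

SE(b₁) = s/√Sₓₓ = 0.747/√50.902 = 0.104702.
df = n − 2 = 96.
t* = t_{0.05, 96} = 1.660881.
Margin = t* × SE = 1.660881 × 0.104702 = 0.17390.
CI: 0.5927 ± 0.17390 → (0.419, 0.767).
With 90% confidence, each one-unit increase in soil temperature is associated with a change of between 0.419 and 0.767 µmol m⁻² s⁻¹ in CO₂ flux.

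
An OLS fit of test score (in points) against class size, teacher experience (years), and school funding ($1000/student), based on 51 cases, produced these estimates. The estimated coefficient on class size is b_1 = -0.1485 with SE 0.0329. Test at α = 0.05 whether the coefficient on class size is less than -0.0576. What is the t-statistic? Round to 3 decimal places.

H₀: β₁ = -0.0576 vs H₁: β₁ < -0.0576.
t = (b_1 − β₁⁰)/SE = (-0.1485 − (-0.0576)) / 0.0329 = -2.763.
df = n − k − 1 = 51 − 3 − 1 = 47.
One-sided p ≈ 0.0041, which is < 0.05, so reject H₀.
There is evidence that the true slope on class size is below -0.0576 points per unit, holding the other predictors fixed.

t = -2.763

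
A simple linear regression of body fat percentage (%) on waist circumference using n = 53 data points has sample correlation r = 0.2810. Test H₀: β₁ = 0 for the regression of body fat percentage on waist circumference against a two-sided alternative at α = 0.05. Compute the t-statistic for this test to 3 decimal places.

t = r·√(n − 2)/√(1 − r²) = 0.2810·√51/√0.921039 = 2.091.
df = n − 2 = 51.
Two-sided p ≈ 0.0415, which is < 0.05, so reject H₀.
There is evidence of a linear association between waist circumference and body fat percentage.

t = 2.091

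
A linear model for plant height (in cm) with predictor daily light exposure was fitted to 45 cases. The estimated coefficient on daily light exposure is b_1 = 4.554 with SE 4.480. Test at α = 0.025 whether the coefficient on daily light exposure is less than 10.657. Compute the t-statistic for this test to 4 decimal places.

H₀: β₁ = 10.657 vs H₁: β₁ < 10.657.
t = (b_1 − β₁⁰)/SE = (4.554 − 10.657) / 4.480 = -1.3623.
df = n − 2 = 45 − 2 = 43.
One-sided p ≈ 0.0901, which is ≥ 0.025, so fail to reject H₀.
The data do not give significant evidence that the true slope on daily light exposure is below 10.657 cm per unit.

t = -1.3623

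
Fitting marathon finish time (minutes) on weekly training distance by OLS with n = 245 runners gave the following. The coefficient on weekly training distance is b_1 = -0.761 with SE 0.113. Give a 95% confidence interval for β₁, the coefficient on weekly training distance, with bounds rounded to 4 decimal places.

(-0.9836, -0.5384)

df = n − 2 = 245 − 2 = 243.
t* = t_{0.025, 243} = 1.969774.
Margin = t* × SE = 1.969774 × 0.113 = 0.222585.
CI: -0.761 ± 0.222585 → (-0.9836, -0.5384).
With 95% confidence, each one-unit increase in weekly training distance is associated with a change of between -0.9836 and -0.5384 minutes in marathon finish time.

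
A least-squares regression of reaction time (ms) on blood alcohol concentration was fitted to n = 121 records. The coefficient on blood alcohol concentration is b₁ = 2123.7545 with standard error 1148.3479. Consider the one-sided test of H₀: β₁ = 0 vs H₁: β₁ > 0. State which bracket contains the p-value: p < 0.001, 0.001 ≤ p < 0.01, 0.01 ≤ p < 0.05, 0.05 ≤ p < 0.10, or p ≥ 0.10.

0.01 ≤ p < 0.05

t = 2123.7545 / 1148.3479 = 1.849.
df = n − 2 = 121 − 2 = 119.
One-sided p = P(T_{119} > t) ≈ 0.0334.
So 0.01 ≤ p < 0.05.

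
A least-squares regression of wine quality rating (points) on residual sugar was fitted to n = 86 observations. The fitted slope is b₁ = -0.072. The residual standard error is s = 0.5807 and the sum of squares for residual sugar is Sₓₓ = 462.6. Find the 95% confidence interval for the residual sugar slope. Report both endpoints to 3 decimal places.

SE(b₁) = s/√Sₓₓ = 0.5807/√462.6 = 0.0269991.
df = n − 2 = 84.
t* = t_{0.025, 84} = 1.98861.
Margin = t* × SE = 1.98861 × 0.0269991 = 0.05369.
CI: -0.072 ± 0.05369 → (-0.126, -0.018).
With 95% confidence, each one-unit increase in residual sugar is associated with a change of between -0.126 and -0.018 points in wine quality rating.

(-0.126, -0.018)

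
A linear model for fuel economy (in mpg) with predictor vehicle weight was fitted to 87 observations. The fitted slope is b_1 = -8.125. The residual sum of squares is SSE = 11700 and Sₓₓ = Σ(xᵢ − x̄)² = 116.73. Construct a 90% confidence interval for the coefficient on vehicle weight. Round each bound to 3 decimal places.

(-9.931, -6.319)

MSE = SSE/(n − 2) = 11700/85 = 137.647.
SE(b_1) = √(MSE/Sₓₓ) = √(137.647/116.73) = 1.08591.
df = n − 2 = 85.
t* = t_{0.05, 85} = 1.662978.
Margin = t* × SE = 1.662978 × 1.08591 = 1.80584.
CI: -8.125 ± 1.80584 → (-9.931, -6.319).
With 90% confidence, each one-unit increase in vehicle weight is associated with a change of between -9.931 and -6.319 mpg in fuel economy.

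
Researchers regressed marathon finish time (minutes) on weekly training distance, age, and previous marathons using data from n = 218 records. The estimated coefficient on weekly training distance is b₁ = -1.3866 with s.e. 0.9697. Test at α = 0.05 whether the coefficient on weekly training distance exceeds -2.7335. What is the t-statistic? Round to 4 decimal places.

H₀: β₁ = -2.7335 vs H₁: β₁ > -2.7335.
t = (b₁ − β₁⁰)/SE = (-1.3866 − (-2.7335)) / 0.9697 = 1.3890.
df = n − k − 1 = 218 − 3 − 1 = 214.
One-sided p ≈ 0.0831, which is ≥ 0.05, so fail to reject H₀.
The data do not give significant evidence that the true slope on weekly training distance exceeds -2.7335 minutes per unit, holding the other predictors fixed.

t = 1.3890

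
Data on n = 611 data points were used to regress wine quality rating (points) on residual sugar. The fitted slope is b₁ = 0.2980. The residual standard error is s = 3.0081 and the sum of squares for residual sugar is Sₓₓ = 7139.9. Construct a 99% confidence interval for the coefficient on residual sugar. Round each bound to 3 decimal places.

(0.206, 0.390)

SE(b₁) = s/√Sₓₓ = 3.0081/√7139.9 = 0.0355997.
df = n − 2 = 609.
t* = t_{0.005, 609} = 2.583926.
Margin = t* × SE = 2.583926 × 0.0355997 = 0.09199.
CI: 0.2980 ± 0.09199 → (0.206, 0.390).
With 99% confidence, each one-unit increase in residual sugar is associated with a change of between 0.206 and 0.390 points in wine quality rating.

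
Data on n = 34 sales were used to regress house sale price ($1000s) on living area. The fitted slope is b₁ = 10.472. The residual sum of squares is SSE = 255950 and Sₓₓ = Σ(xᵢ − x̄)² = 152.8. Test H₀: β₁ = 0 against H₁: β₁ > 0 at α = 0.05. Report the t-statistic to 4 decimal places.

t = 1.4474

MSE = SSE/(n − 2) = 255950/32 = 7998.44.
SE(b₁) = √(MSE/Sₓₓ) = √(7998.44/152.8) = 7.23504.
t = 10.472 / 7.23504 = 1.4474.
df = n − 2 = 32.
One-sided p ≈ 0.0788, which is ≥ 0.05, so fail to reject H₀.
The data do not give significant evidence that the true slope on living area is positive.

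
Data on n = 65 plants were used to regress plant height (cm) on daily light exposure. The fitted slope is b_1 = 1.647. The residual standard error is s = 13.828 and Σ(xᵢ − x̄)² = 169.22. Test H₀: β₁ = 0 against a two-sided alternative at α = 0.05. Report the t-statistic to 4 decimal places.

SE(b_1) = s/√Sₓₓ = 13.828/√169.22 = 1.063.
t = 1.647 / 1.063 = 1.5494.
df = n − 2 = 63.
Two-sided p ≈ 0.1263, which is ≥ 0.05, so fail to reject H₀.
The data do not give significant evidence of an association between daily light exposure and plant height.

t = 1.5494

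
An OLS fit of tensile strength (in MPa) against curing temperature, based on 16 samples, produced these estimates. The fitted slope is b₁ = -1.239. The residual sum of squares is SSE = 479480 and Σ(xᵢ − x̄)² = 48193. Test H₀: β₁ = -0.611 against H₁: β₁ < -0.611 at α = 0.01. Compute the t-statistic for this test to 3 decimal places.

MSE = SSE/(n − 2) = 479480/14 = 34248.6.
SE(b₁) = √(MSE/Sₓₓ) = √(34248.6/48193) = 0.843003.
t = (-1.239 − (-0.611)) / 0.843003 = -0.745.
df = n − 2 = 14.
One-sided p ≈ 0.2343, which is ≥ 0.01, so fail to reject H₀.
The data do not give significant evidence that the true slope on curing temperature is below -0.611 MPa per unit.

t = -0.745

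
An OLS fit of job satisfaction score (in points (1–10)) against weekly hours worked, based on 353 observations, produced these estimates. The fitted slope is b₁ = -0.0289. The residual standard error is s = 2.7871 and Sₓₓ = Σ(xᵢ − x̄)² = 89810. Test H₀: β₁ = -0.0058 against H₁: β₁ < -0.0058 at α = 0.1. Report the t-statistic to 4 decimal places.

SE(b₁) = s/√Sₓₓ = 2.7871/√89810 = 0.00930016.
t = (-0.0289 − (-0.0058)) / 0.00930016 = -2.4838.
df = n − 2 = 351.
One-sided p ≈ 0.0067, which is < 0.1, so reject H₀.
There is evidence that the true slope on weekly hours worked is below -0.0058 points (1–10) per unit.

t = -2.4838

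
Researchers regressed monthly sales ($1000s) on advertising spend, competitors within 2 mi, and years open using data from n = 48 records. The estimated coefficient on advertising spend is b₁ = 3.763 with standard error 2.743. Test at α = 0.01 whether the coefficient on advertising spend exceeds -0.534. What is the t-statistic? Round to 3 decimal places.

t = 1.567

H₀: β₁ = -0.534 vs H₁: β₁ > -0.534.
t = (b₁ − β₁⁰)/SE = (3.763 − (-0.534)) / 2.743 = 1.567.
df = n − k − 1 = 48 − 3 − 1 = 44.
One-sided p ≈ 0.0622, which is ≥ 0.01, so fail to reject H₀.
The data do not give significant evidence that the true slope on advertising spend exceeds -0.534 $1000s per unit, holding the other predictors fixed.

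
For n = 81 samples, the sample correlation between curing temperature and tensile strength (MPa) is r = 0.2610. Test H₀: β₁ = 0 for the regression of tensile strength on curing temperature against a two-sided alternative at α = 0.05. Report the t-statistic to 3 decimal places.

t = r·√(n − 2)/√(1 − r²) = 0.2610·√79/√0.931879 = 2.403.
df = n − 2 = 79.
Two-sided p ≈ 0.0186, which is < 0.05, so reject H₀.
There is evidence of a linear association between curing temperature and tensile strength.

t = 2.403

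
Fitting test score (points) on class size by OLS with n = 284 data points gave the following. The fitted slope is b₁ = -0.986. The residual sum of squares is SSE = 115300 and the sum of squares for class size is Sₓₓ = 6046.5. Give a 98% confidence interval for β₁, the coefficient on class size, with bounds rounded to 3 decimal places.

MSE = SSE/(n − 2) = 115300/282 = 408.865.
SE(b₁) = √(MSE/Sₓₓ) = √(408.865/6046.5) = 0.260039.
df = n − 2 = 282.
t* = t_{0.01, 282} = 2.339644.
Margin = t* × SE = 2.339644 × 0.260039 = 0.60840.
CI: -0.986 ± 0.60840 → (-1.594, -0.378).
With 98% confidence, each one-unit increase in class size is associated with a change of between -1.594 and -0.378 points in test score.

(-1.594, -0.378)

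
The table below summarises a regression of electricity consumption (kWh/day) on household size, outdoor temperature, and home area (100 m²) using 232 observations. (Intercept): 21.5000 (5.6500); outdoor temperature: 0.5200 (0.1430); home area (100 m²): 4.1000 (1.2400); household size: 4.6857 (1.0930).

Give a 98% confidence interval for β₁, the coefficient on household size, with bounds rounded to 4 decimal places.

Read off: b = 4.6857, SE = 1.0930 for household size.
df = n − k − 1 = 232 − 3 − 1 = 228.
t* = t_{0.01, 228} = 2.342814.
Margin = t* × SE = 2.342814 × 1.0930 = 2.560696.
CI: 4.6857 ± 2.560696 → (2.1250, 7.2464).

(2.1250, 7.2464)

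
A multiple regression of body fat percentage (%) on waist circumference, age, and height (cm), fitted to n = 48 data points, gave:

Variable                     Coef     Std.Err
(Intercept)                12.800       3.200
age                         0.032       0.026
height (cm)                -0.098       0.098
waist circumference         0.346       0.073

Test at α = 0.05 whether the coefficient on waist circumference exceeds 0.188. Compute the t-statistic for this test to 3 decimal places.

t = 2.164

Read off: b = 0.346, SE = 0.073 for waist circumference.
H₀: β₁ = 0.188 vs H₁: β₁ > 0.188.
t = (0.346 − 0.188) / 0.073 = 2.164.
df = n − k − 1 = 48 − 3 − 1 = 44.
One-sided p ≈ 0.0180, which is < 0.05, so reject H₀.
There is evidence that the true slope on waist circumference exceeds 0.188 % per unit, holding the other predictors fixed.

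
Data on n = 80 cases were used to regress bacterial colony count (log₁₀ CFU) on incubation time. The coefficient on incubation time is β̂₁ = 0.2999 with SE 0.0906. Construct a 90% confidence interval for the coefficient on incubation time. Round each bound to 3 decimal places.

(0.149, 0.451)

df = n − 2 = 80 − 2 = 78.
t* = t_{0.05, 78} = 1.664625.
Margin = t* × SE = 1.664625 × 0.0906 = 0.15081.
CI: 0.2999 ± 0.15081 → (0.149, 0.451).
With 90% confidence, each one-unit increase in incubation time is associated with a change of between 0.149 and 0.451 log₁₀ CFU in bacterial colony count.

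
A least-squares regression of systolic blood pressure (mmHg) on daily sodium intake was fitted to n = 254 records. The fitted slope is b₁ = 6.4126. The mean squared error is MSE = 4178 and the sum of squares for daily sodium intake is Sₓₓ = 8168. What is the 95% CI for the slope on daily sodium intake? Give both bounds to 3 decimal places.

(5.004, 7.821)

SE(b₁) = √(MSE/Sₓₓ) = √(4178/8168) = 0.715198.
df = n − 2 = 252.
t* = t_{0.025, 252} = 1.969422.
Margin = t* × SE = 1.969422 × 0.715198 = 1.40853.
CI: 6.4126 ± 1.40853 → (5.004, 7.821).
With 95% confidence, each one-unit increase in daily sodium intake is associated with a change of between 5.004 and 7.821 mmHg in systolic blood pressure.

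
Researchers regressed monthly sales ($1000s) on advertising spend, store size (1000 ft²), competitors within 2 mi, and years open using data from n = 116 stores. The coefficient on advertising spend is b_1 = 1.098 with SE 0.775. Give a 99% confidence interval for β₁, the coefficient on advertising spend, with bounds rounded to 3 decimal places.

df = n − k − 1 = 116 − 4 − 1 = 111.
t* = t_{0.005, 111} = 2.620849.
Margin = t* × SE = 2.620849 × 0.775 = 2.03116.
CI: 1.098 ± 2.03116 → (-0.933, 3.129).
With 99% confidence, each one-unit increase in advertising spend is associated with a change of between -0.933 and 3.129 $1000s in monthly sales, holding the other predictors fixed.

(-0.933, 3.129)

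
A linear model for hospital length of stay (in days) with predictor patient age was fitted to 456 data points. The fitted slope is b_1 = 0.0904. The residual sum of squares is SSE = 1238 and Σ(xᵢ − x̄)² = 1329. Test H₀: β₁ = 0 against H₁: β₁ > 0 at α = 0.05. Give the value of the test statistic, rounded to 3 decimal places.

t = 1.996

MSE = SSE/(n − 2) = 1238/454 = 2.72687.
SE(b_1) = √(MSE/Sₓₓ) = √(2.72687/1329) = 0.045297.
t = 0.0904 / 0.045297 = 1.996.
df = n − 2 = 454.
One-sided p ≈ 0.0233, which is < 0.05, so reject H₀.
There is evidence that the true slope on patient age is positive.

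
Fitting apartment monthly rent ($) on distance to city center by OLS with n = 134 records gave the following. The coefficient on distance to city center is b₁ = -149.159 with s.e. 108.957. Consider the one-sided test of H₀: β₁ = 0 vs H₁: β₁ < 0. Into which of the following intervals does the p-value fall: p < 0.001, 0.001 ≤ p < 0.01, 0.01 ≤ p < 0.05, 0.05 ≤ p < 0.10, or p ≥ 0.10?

t = -149.159 / 108.957 = -1.369.
df = n − 2 = 134 − 2 = 132.
One-sided p = P(T_{132} < t) ≈ 0.0867.
So 0.05 ≤ p < 0.10.

0.05 ≤ p < 0.10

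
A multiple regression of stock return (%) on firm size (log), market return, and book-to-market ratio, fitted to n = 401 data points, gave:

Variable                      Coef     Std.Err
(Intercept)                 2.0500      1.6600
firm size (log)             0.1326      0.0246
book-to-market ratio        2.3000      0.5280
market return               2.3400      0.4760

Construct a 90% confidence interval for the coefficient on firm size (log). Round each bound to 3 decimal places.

Read off: b = 0.1326, SE = 0.0246 for firm size (log).
df = n − k − 1 = 401 − 3 − 1 = 397.
t* = t_{0.05, 397} = 1.648701.
Margin = t* × SE = 1.648701 × 0.0246 = 0.04056.
CI: 0.1326 ± 0.04056 → (0.092, 0.173).

(0.092, 0.173)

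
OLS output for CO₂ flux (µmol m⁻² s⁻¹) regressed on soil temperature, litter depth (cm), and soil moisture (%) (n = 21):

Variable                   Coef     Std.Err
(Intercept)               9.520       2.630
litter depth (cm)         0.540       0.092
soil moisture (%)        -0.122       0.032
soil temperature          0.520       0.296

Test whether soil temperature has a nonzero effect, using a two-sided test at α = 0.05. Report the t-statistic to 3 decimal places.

t = 1.757

Read off: b = 0.520, SE = 0.296 for soil temperature.
H₀: β₁ = 0 vs H₁: β₁ ≠ 0.
t = 0.520 / 0.296 = 1.757.
df = n − k − 1 = 21 − 3 − 1 = 17.
Two-sided p ≈ 0.0970, which is ≥ 0.05, so fail to reject H₀.
The data do not give significant evidence of an association between soil temperature and CO₂ flux, after adjusting for the other predictors.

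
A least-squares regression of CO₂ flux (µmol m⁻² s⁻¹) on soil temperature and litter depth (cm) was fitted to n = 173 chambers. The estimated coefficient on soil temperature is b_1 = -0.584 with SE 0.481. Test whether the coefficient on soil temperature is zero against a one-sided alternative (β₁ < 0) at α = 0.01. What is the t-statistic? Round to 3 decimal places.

t = -1.214

H₀: β₁ = 0 vs H₁: β₁ < 0.
t = (b_1 − β₁⁰)/SE = -0.584 / 0.481 = -1.214.
df = n − k − 1 = 173 − 2 − 1 = 170.
One-sided p ≈ 0.1132, which is ≥ 0.01, so fail to reject H₀.
The data do not give significant evidence that the true slope on soil temperature is negative, holding the other predictors fixed.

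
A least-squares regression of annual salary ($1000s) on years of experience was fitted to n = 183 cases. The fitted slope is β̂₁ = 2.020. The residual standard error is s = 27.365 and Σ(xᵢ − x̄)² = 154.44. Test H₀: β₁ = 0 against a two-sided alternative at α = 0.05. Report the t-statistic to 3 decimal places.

SE(β̂₁) = s/√Sₓₓ = 27.365/√154.44 = 2.20199.
t = 2.020 / 2.20199 = 0.917.
df = n − 2 = 181.
Two-sided p ≈ 0.3602, which is ≥ 0.05, so fail to reject H₀.
The data do not give significant evidence of an association between years of experience and annual salary.

t = 0.917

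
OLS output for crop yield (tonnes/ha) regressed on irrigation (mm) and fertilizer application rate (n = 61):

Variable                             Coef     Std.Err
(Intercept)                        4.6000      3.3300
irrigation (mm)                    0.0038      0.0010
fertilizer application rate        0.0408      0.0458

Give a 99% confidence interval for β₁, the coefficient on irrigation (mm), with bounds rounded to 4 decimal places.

Read off: b = 0.0038, SE = 0.0010 for irrigation (mm).
df = n − k − 1 = 61 − 2 − 1 = 58.
t* = t_{0.005, 58} = 2.663287.
Margin = t* × SE = 2.663287 × 0.0010 = 0.002663.
CI: 0.0038 ± 0.002663 → (0.0011, 0.0065).

(0.0011, 0.0065)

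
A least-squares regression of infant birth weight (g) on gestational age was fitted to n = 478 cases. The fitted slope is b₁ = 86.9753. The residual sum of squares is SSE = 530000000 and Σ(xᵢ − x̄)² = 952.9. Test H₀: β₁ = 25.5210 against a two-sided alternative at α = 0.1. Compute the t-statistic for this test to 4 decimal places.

MSE = SSE/(n − 2) = 530000000/476 = 1.11345e+06.
SE(b₁) = √(MSE/Sₓₓ) = √(1.11345e+06/952.9) = 34.183.
t = (86.9753 − 25.5210) / 34.183 = 1.7978.
df = n − 2 = 476.
Two-sided p ≈ 0.0728, which is < 0.1, so reject H₀.
There is evidence that the true slope on gestational age differs from 25.5210 g per unit.

t = 1.7978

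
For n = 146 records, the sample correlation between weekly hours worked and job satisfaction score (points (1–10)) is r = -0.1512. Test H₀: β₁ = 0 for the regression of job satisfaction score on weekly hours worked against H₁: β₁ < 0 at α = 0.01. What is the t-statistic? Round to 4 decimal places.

t = -1.8355

t = r·√(n − 2)/√(1 − r²) = -0.1512·√144/√0.977139 = -1.8355.
df = n − 2 = 144.
One-sided p ≈ 0.0342, which is ≥ 0.01, so fail to reject H₀.
The data do not give significant evidence of a linear association between weekly hours worked and job satisfaction score.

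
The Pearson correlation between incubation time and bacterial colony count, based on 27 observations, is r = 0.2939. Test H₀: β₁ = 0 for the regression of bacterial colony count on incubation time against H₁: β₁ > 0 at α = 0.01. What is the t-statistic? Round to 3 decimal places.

t = r·√(n − 2)/√(1 − r²) = 0.2939·√25/√0.913623 = 1.537.
df = n − 2 = 25.
One-sided p ≈ 0.0684, which is ≥ 0.01, so fail to reject H₀.
The data do not give significant evidence of a linear association between incubation time and bacterial colony count.

t = 1.537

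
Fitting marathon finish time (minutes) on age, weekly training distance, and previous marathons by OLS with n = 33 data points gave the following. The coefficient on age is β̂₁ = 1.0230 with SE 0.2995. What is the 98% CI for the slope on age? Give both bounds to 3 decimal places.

df = n − k − 1 = 33 − 3 − 1 = 29.
t* = t_{0.01, 29} = 2.462021.
Margin = t* × SE = 2.462021 × 0.2995 = 0.73738.
CI: 1.0230 ± 0.73738 → (0.286, 1.760).
With 98% confidence, each one-unit increase in age is associated with a change of between 0.286 and 1.760 minutes in marathon finish time, holding the other predictors fixed.

(0.286, 1.760)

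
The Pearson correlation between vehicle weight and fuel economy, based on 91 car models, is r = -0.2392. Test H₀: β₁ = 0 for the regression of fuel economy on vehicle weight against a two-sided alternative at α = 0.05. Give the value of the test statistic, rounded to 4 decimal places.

t = r·√(n − 2)/√(1 − r²) = -0.2392·√89/√0.942783 = -2.3241.
df = n − 2 = 89.
Two-sided p ≈ 0.0224, which is < 0.05, so reject H₀.
There is evidence of a linear association between vehicle weight and fuel economy.

t = -2.3241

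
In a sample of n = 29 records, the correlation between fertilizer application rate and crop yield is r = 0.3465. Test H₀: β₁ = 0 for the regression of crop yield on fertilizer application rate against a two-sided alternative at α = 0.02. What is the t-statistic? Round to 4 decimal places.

t = r·√(n − 2)/√(1 − r²) = 0.3465·√27/√0.879938 = 1.9194.
df = n − 2 = 27.
Two-sided p ≈ 0.0656, which is ≥ 0.02, so fail to reject H₀.
The data do not give significant evidence of a linear association between fertilizer application rate and crop yield.

t = 1.9194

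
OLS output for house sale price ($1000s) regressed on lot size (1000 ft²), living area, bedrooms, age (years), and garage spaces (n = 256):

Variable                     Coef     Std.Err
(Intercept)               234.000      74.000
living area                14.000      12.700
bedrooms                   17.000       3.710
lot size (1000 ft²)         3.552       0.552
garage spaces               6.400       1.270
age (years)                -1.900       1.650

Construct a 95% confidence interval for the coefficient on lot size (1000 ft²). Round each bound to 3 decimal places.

(2.465, 4.639)

Read off: b = 3.552, SE = 0.552 for lot size (1000 ft²).
df = n − k − 1 = 256 − 5 − 1 = 250.
t* = t_{0.025, 250} = 1.969498.
Margin = t* × SE = 1.969498 × 0.552 = 1.08716.
CI: 3.552 ± 1.08716 → (2.465, 4.639).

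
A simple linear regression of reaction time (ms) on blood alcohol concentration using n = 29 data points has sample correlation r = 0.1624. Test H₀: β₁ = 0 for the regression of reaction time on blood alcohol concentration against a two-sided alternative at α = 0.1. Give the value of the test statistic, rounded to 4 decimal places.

t = r·√(n − 2)/√(1 − r²) = 0.1624·√27/√0.973626 = 0.8552.
df = n − 2 = 27.
Two-sided p ≈ 0.4000, which is ≥ 0.1, so fail to reject H₀.
The data do not give significant evidence of a linear association between blood alcohol concentration and reaction time.

t = 0.8552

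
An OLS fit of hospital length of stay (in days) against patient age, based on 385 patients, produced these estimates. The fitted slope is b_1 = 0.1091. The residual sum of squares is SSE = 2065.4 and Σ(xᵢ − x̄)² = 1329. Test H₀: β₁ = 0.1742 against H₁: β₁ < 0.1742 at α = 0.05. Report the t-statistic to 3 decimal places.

MSE = SSE/(n − 2) = 2065.4/383 = 5.39269.
SE(b_1) = √(MSE/Sₓₓ) = √(5.39269/1329) = 0.0637001.
t = (0.1091 − 0.1742) / 0.0637001 = -1.022.
df = n − 2 = 383.
One-sided p ≈ 0.1537, which is ≥ 0.05, so fail to reject H₀.
The data do not give significant evidence that the true slope on patient age is below 0.1742 days per unit.

t = -1.022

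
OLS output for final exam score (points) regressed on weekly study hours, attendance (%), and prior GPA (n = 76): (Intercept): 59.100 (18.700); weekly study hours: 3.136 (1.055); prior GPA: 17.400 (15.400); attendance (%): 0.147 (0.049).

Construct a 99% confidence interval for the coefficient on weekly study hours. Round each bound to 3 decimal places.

(0.345, 5.927)

Read off: b = 3.136, SE = 1.055 for weekly study hours.
df = n − k − 1 = 76 − 3 − 1 = 72.
t* = t_{0.005, 72} = 2.645852.
Margin = t* × SE = 2.645852 × 1.055 = 2.79137.
CI: 3.136 ± 2.79137 → (0.345, 5.927).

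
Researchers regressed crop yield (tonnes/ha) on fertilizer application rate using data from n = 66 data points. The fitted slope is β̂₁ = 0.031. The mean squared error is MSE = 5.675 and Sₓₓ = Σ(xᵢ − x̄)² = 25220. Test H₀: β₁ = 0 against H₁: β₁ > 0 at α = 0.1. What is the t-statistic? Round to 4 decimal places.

t = 2.0666

SE(β̂₁) = √(MSE/Sₓₓ) = √(5.675/25220) = 0.0150007.
t = 0.031 / 0.0150007 = 2.0666.
df = n − 2 = 64.
One-sided p ≈ 0.0214, which is < 0.1, so reject H₀.
There is evidence that the true slope on fertilizer application rate is positive.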